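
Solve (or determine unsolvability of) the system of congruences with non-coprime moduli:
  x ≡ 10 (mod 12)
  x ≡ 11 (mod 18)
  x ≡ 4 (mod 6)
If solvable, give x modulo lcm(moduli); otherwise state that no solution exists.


Moduli 12, 18, 6 are not pairwise coprime, so CRT works modulo lcm(m_i) when all pairwise compatibility conditions hold.
Pairwise compatibility: gcd(m_i, m_j) must divide a_i - a_j for every pair.
Merge one congruence at a time:
  Start: x ≡ 10 (mod 12).
  Combine with x ≡ 11 (mod 18): gcd(12, 18) = 6, and 11 - 10 = 1 is NOT divisible by 6.
    ⇒ system is inconsistent (no integer solution).

No solution (the system is inconsistent).


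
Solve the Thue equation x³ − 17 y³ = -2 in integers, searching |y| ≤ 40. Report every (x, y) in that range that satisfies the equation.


The equation is x³ - 17y³ = -2. For fixed y, x³ = 17·y³ − 2, so a solution requires the RHS to be a perfect cube.
Strategy: iterate y from -40 to 40, compute RHS = 17·y³ − 2, and check whether it is a (positive or negative) perfect cube.
Check small values of y:
  y = 0: RHS = -2 is not a perfect cube.
  y = 1: RHS = 15 is not a perfect cube.
  y = -1: RHS = -19 is not a perfect cube.
  y = 2: RHS = 134 is not a perfect cube.
  y = -2: RHS = -138 is not a perfect cube.
  y = 3: RHS = 457 is not a perfect cube.
  y = -3: RHS = -461 is not a perfect cube.
Continuing the search up to |y| = 40 finds no solutions either.
No (x, y) in the scanned range satisfies the equation.

No integer solutions with |y| ≤ 40.


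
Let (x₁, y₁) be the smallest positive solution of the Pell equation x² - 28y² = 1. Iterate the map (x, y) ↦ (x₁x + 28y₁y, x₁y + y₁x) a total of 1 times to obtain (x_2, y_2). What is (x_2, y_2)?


Step 1: Find the fundamental solution (x₁, y₁) of x² - 28y² = 1.
  Expand √28 as a continued fraction. a₀ = ⌊√28⌋ = 5; iterate m_{k+1} = d_k·a_k − m_k, d_{k+1} = (28 − m_{k+1}²)/d_k, a_{k+1} = ⌊(a₀ + m_{k+1})/d_{k+1}⌋ (starting m₀ = 0, d₀ = 1), with convergents p_k = a_k·p_{k-1} + p_{k-2}, q_k = a_k·q_{k-1} + q_{k-2} (p₋₁ = 1, q₋₁ = 0):
  k = 0: a₀ = 5; p₀/q₀ = 5/1; p₀² − 28·q₀² = 25 − 28 = -3.
  k = 1: m = 5, d = 3, a = ⌊(5 + 5)/3⌋ = 3; p/q = (3·5 + 1)/(3·1 + 0) = 16/3; p² − 28·q² = 256 − 252 = 4.
  k = 2: m = 4, d = 4, a = ⌊(5 + 4)/4⌋ = 2; p/q = (2·16 + 5)/(2·3 + 1) = 37/7; p² − 28·q² = 1369 − 1372 = -3.
  k = 3: m = 4, d = 3, a = ⌊(5 + 4)/3⌋ = 3; p/q = (3·37 + 16)/(3·7 + 3) = 127/24; p² − 28·q² = 16129 − 16128 = 1.
  The first convergent with p² − 28·q² = 1 gives the fundamental solution (x₁, y₁) = (127, 24).
Step 2: Apply the recurrence (x_{n+1}, y_{n+1}) = (x₁x_n + 28y₁y_n, x₁y_n + y₁x_n) repeatedly.
  From (x_1, y_1) = (127, 24): x_2 = 127·127 + 28·24·24 = 32257; y_2 = 127·24 + 24·127 = 6096.
Step 3: Verify x_2² - 28·y_2² = 1040514049 - 1040514048 = 1 (should be 1). ✓

(x_1, y_1) = (127, 24); (x_2, y_2) = (32257, 6096).


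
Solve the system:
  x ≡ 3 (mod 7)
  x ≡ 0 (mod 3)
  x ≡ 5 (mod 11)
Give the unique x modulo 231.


Moduli 7, 3, 11 are pairwise coprime; by CRT there is a unique solution modulo M = 7 · 3 · 11 = 231.
Solve pairwise, accumulating the modulus:
  Start with x ≡ 3 (mod 7).
  Combine with x ≡ 0 (mod 3): since gcd(7, 3) = 1, we get a unique residue mod 21.
    Write x = 3 + 7·t and substitute into x ≡ 0 (mod 3): 7·t ≡ 0 − 3 = -3 (mod 3).
    Reduce coefficients mod 3: 1·t ≡ 0 (mod 3).
    So t ≡ 0 (mod 3).
    Then x = 3 + 7·0 = 3, valid modulo lcm(7, 3) = 21: x ≡ 3 (mod 21).
  Combine with x ≡ 5 (mod 11): since gcd(21, 11) = 1, we get a unique residue mod 231.
    Write x = 3 + 21·t and substitute into x ≡ 5 (mod 11): 21·t ≡ 5 − 3 = 2 (mod 11).
    Reduce coefficients mod 11: 10·t ≡ 2 (mod 11).
    The inverse of 10 mod 11 is 10 (since 10·10 = 100 = 9·11 + 1), so t ≡ 10·2 = 20 ≡ 9 (mod 11).
    Then x = 3 + 21·9 = 192, valid modulo lcm(21, 11) = 231: x ≡ 192 (mod 231).
Verify: 192 mod 7 = 3 ✓, 192 mod 3 = 0 ✓, 192 mod 11 = 5 ✓.

x ≡ 192 (mod 231).


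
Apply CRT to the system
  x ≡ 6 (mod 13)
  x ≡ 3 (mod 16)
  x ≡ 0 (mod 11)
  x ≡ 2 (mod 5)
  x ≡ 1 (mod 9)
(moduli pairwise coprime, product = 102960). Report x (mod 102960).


Product of moduli M = 13 · 16 · 11 · 5 · 9 = 102960.
Merge one congruence at a time:
  Start: x ≡ 6 (mod 13).
  Combine with x ≡ 3 (mod 16); new modulus lcm = 208.
    Write x = 6 + 13·t and substitute into x ≡ 3 (mod 16): 13·t ≡ 3 − 6 = -3 (mod 16).
    Reduce coefficients mod 16: 13·t ≡ 13 (mod 16).
    The inverse of 13 mod 16 is 5 (since 13·5 = 65 = 4·16 + 1), so t ≡ 5·13 = 65 ≡ 1 (mod 16).
    Then x = 6 + 13·1 = 19, valid modulo lcm(13, 16) = 208: x ≡ 19 (mod 208).
  Combine with x ≡ 0 (mod 11); new modulus lcm = 2288.
    Write x = 19 + 208·t and substitute into x ≡ 0 (mod 11): 208·t ≡ 0 − 19 = -19 (mod 11).
    Reduce coefficients mod 11: 10·t ≡ 3 (mod 11).
    The inverse of 10 mod 11 is 10 (since 10·10 = 100 = 9·11 + 1), so t ≡ 10·3 = 30 ≡ 8 (mod 11).
    Then x = 19 + 208·8 = 1683, valid modulo lcm(208, 11) = 2288: x ≡ 1683 (mod 2288).
  Combine with x ≡ 2 (mod 5); new modulus lcm = 11440.
    Write x = 1683 + 2288·t and substitute into x ≡ 2 (mod 5): 2288·t ≡ 2 − 1683 = -1681 (mod 5).
    Reduce coefficients mod 5: 3·t ≡ 4 (mod 5).
    The inverse of 3 mod 5 is 2 (since 3·2 = 6 = 1·5 + 1), so t ≡ 2·4 = 8 ≡ 3 (mod 5).
    Then x = 1683 + 2288·3 = 8547, valid modulo lcm(2288, 5) = 11440: x ≡ 8547 (mod 11440).
  Combine with x ≡ 1 (mod 9); new modulus lcm = 102960.
    Write x = 8547 + 11440·t and substitute into x ≡ 1 (mod 9): 11440·t ≡ 1 − 8547 = -8546 (mod 9).
    Reduce coefficients mod 9: 1·t ≡ 4 (mod 9).
    So t ≡ 4 (mod 9).
    Then x = 8547 + 11440·4 = 54307, valid modulo lcm(11440, 9) = 102960: x ≡ 54307 (mod 102960).
Verify against each original: 54307 mod 13 = 6, 54307 mod 16 = 3, 54307 mod 11 = 0, 54307 mod 5 = 2, 54307 mod 9 = 1.

x ≡ 54307 (mod 102960).


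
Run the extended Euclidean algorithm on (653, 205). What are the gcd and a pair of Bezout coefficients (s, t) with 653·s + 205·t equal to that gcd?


Euclidean algorithm on (653, 205) — divide until remainder is 0:
  653 = 3 · 205 + 38
  205 = 5 · 38 + 15
  38 = 2 · 15 + 8
  15 = 1 · 8 + 7
  8 = 1 · 7 + 1
  7 = 7 · 1 + 0
gcd(653, 205) = 1.
Track Bezout coefficients alongside the remainders: start with r₀ = 653 = a·1 + b·0 (s = 1, t = 0) and r₁ = 205 = a·0 + b·1 (s = 0, t = 1); each new remainder r_{k+1} = r_{k-1} − q_k·r_k inherits s_{k+1} = s_{k-1} − q_k·s_k, t_{k+1} = t_{k-1} − q_k·t_k, so r_k = a·s_k + b·t_k at every step:
  q = 3: r = 38, s = 1 − 3·0 = 1, t = 0 − 3·1 = -3  (check: 653·1 + 205·(-3) = 38)
  q = 5: r = 15, s = 0 − 5·1 = -5, t = 1 − 5·(-3) = 16  (check: 653·(-5) + 205·16 = 15)
  q = 2: r = 8, s = 1 − 2·(-5) = 11, t = -3 − 2·16 = -35  (check: 653·11 + 205·(-35) = 8)
  q = 1: r = 7, s = -5 − 1·11 = -16, t = 16 − 1·(-35) = 51  (check: 653·(-16) + 205·51 = 7)
  q = 1: r = 1, s = 11 − 1·(-16) = 27, t = -35 − 1·51 = -86  (check: 653·27 + 205·(-86) = 1)
The row with r = 1 (the gcd) gives the Bezout coefficients s = 27, t = -86.
Result: 653 · (27) + 205 · (-86) = 1.

gcd(653, 205) = 1; s = 27, t = -86 (check: 653·27 + 205·(-86) = 1).


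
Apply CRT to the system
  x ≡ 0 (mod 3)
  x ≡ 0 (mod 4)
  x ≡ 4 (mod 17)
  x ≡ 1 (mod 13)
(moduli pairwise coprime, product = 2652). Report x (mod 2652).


Product of moduli M = 3 · 4 · 17 · 13 = 2652.
Merge one congruence at a time:
  Start: x ≡ 0 (mod 3).
  Combine with x ≡ 0 (mod 4); new modulus lcm = 12.
    Write x = 0 + 3·t and substitute into x ≡ 0 (mod 4): 3·t ≡ 0 − 0 = 0 (mod 4).
    The inverse of 3 mod 4 is 3 (since 3·3 = 9 = 2·4 + 1), so t ≡ 3·0 = 0 ≡ 0 (mod 4).
    Then x = 0 + 3·0 = 0, valid modulo lcm(3, 4) = 12: x ≡ 0 (mod 12).
  Combine with x ≡ 4 (mod 17); new modulus lcm = 204.
    Write x = 0 + 12·t and substitute into x ≡ 4 (mod 17): 12·t ≡ 4 − 0 = 4 (mod 17).
    The inverse of 12 mod 17 is 10 (since 12·10 = 120 = 7·17 + 1), so t ≡ 10·4 = 40 ≡ 6 (mod 17).
    Then x = 0 + 12·6 = 72, valid modulo lcm(12, 17) = 204: x ≡ 72 (mod 204).
  Combine with x ≡ 1 (mod 13); new modulus lcm = 2652.
    Write x = 72 + 204·t and substitute into x ≡ 1 (mod 13): 204·t ≡ 1 − 72 = -71 (mod 13).
    Reduce coefficients mod 13: 9·t ≡ 7 (mod 13).
    The inverse of 9 mod 13 is 3 (since 9·3 = 27 = 2·13 + 1), so t ≡ 3·7 = 21 ≡ 8 (mod 13).
    Then x = 72 + 204·8 = 1704, valid modulo lcm(204, 13) = 2652: x ≡ 1704 (mod 2652).
Verify against each original: 1704 mod 3 = 0, 1704 mod 4 = 0, 1704 mod 17 = 4, 1704 mod 13 = 1.

x ≡ 1704 (mod 2652).


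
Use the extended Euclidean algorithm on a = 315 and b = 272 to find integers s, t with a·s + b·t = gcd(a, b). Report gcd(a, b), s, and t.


Euclidean algorithm on (315, 272) — divide until remainder is 0:
  315 = 1 · 272 + 43
  272 = 6 · 43 + 14
  43 = 3 · 14 + 1
  14 = 14 · 1 + 0
gcd(315, 272) = 1.
Track Bezout coefficients alongside the remainders: start with r₀ = 315 = a·1 + b·0 (s = 1, t = 0) and r₁ = 272 = a·0 + b·1 (s = 0, t = 1); each new remainder r_{k+1} = r_{k-1} − q_k·r_k inherits s_{k+1} = s_{k-1} − q_k·s_k, t_{k+1} = t_{k-1} − q_k·t_k, so r_k = a·s_k + b·t_k at every step:
  q = 1: r = 43, s = 1 − 1·0 = 1, t = 0 − 1·1 = -1  (check: 315·1 + 272·(-1) = 43)
  q = 6: r = 14, s = 0 − 6·1 = -6, t = 1 − 6·(-1) = 7  (check: 315·(-6) + 272·7 = 14)
  q = 3: r = 1, s = 1 − 3·(-6) = 19, t = -1 − 3·7 = -22  (check: 315·19 + 272·(-22) = 1)
The row with r = 1 (the gcd) gives the Bezout coefficients s = 19, t = -22.
Result: 315 · (19) + 272 · (-22) = 1.

gcd(315, 272) = 1; s = 19, t = -22 (check: 315·19 + 272·(-22) = 1).


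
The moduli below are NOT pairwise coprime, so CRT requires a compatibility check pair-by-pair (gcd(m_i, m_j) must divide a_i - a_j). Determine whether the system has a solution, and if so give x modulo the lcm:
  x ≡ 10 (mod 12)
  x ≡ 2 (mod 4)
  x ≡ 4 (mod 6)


Moduli 12, 4, 6 are not pairwise coprime, so CRT works modulo lcm(m_i) when all pairwise compatibility conditions hold.
Pairwise compatibility: gcd(m_i, m_j) must divide a_i - a_j for every pair.
Merge one congruence at a time:
  Start: x ≡ 10 (mod 12).
  Combine with x ≡ 2 (mod 4): gcd(12, 4) = 4; 2 - 10 = -8, which IS divisible by 4, so compatible.
    Write x = 10 + 12·t and substitute into x ≡ 2 (mod 4): 12·t ≡ 2 − 10 = -8 (mod 4).
    Divide the congruence (and modulus) by g = 4: 3·t ≡ -2 (mod 1).
    Modulo 1 every t works; take t = 0.
    Then x = 10 + 12·0 = 10, valid modulo lcm(12, 4) = 12: x ≡ 10 (mod 12).
  Combine with x ≡ 4 (mod 6): gcd(12, 6) = 6; 4 - 10 = -6, which IS divisible by 6, so compatible.
    Write x = 10 + 12·t and substitute into x ≡ 4 (mod 6): 12·t ≡ 4 − 10 = -6 (mod 6).
    Divide the congruence (and modulus) by g = 6: 2·t ≡ -1 (mod 1).
    Modulo 1 every t works; take t = 0.
    Then x = 10 + 12·0 = 10, valid modulo lcm(12, 6) = 12: x ≡ 10 (mod 12).
Verify: 10 mod 12 = 10, 10 mod 4 = 2, 10 mod 6 = 4.

x ≡ 10 (mod 12).


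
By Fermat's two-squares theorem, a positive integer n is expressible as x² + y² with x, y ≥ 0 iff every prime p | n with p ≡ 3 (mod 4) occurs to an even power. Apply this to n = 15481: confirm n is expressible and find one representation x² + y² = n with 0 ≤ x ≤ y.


Step 1: Factor n = 15481 = 113 · 137.
Step 2: Check the mod-4 condition on each prime factor: 113 ≡ 1 (mod 4), exponent 1; 137 ≡ 1 (mod 4), exponent 1.
All primes ≡ 3 (mod 4) appear to even exponent (or don't appear), so by the two-squares theorem n IS expressible as a sum of two squares.
Step 3: Build a representation. Here n = 113 · 137 is a product of primes ≡ 1 (mod 4). Each prime p ≡ 1 (mod 4) is itself a sum of two squares; find a² by testing p − a² for a perfect square:
  113: 113 − 1² = 112, 113 − 2² = 109, 113 − 3² = 104, 113 − 4² = 97, 113 − 5² = 88, 113 − 6² = 77, 113 − 7² = 64 = 8² ⇒ 113 = 7² + 8².
  137: 137 − 1² = 136, 137 − 2² = 133, 137 − 3² = 128, 137 − 4² = 121 = 11² ⇒ 137 = 4² + 11².
  Combine using the Brahmagupta–Fibonacci identity (a² + b²)(c² + d²) = (ac − bd)² + (ad + bc)² = (ac + bd)² + (ad − bc)²:
  113 · 137 = 15481: from (7² + 8²)(4² + 11²), take (7·4 − 8·11, 7·11 + 8·4) = (28 − 88, 77 + 32) = (-60, 109); dropping signs (only squares matter) gives (60, 109); check 60² + 109² = 3600 + 11881 = 15481 ✓.
Step 4: Order so x ≤ y and verify: 60² + 109² = 3600 + 11881 = 15481 = n. ✓

n = 15481 = 60² + 109² (one valid representation with x ≤ y).


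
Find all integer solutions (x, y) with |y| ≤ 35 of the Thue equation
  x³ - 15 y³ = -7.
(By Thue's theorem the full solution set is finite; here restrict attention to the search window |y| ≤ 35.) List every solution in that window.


The equation is x³ - 15y³ = -7. For fixed y, x³ = 15·y³ − 7, so a solution requires the RHS to be a perfect cube.
Strategy: iterate y from -35 to 35, compute RHS = 15·y³ − 7, and check whether it is a (positive or negative) perfect cube.
Check small values of y:
  y = 0: RHS = -7 is not a perfect cube.
  y = 1: RHS = 8 = (2)³ ⇒ x = 2 works.
  y = -1: RHS = -22 is not a perfect cube.
  y = 2: RHS = 113 is not a perfect cube.
  y = -2: RHS = -127 is not a perfect cube.
  y = 3: RHS = 398 is not a perfect cube.
  y = -3: RHS = -412 is not a perfect cube.
Continuing the search up to |y| = 35 finds no further solutions beyond those listed.
Collected solutions: (2, 1).

Solutions (with |y| ≤ 35): (2, 1).


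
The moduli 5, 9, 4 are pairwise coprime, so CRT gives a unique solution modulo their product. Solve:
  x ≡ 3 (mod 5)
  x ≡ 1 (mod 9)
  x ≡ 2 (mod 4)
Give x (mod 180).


Moduli 5, 9, 4 are pairwise coprime; by CRT there is a unique solution modulo M = 5 · 9 · 4 = 180.
Solve pairwise, accumulating the modulus:
  Start with x ≡ 3 (mod 5).
  Combine with x ≡ 1 (mod 9): since gcd(5, 9) = 1, we get a unique residue mod 45.
    Write x = 3 + 5·t and substitute into x ≡ 1 (mod 9): 5·t ≡ 1 − 3 = -2 (mod 9).
    Reduce coefficients mod 9: 5·t ≡ 7 (mod 9).
    The inverse of 5 mod 9 is 2 (since 5·2 = 10 = 1·9 + 1), so t ≡ 2·7 = 14 ≡ 5 (mod 9).
    Then x = 3 + 5·5 = 28, valid modulo lcm(5, 9) = 45: x ≡ 28 (mod 45).
  Combine with x ≡ 2 (mod 4): since gcd(45, 4) = 1, we get a unique residue mod 180.
    Write x = 28 + 45·t and substitute into x ≡ 2 (mod 4): 45·t ≡ 2 − 28 = -26 (mod 4).
    Reduce coefficients mod 4: 1·t ≡ 2 (mod 4).
    So t ≡ 2 (mod 4).
    Then x = 28 + 45·2 = 118, valid modulo lcm(45, 4) = 180: x ≡ 118 (mod 180).
Verify: 118 mod 5 = 3 ✓, 118 mod 9 = 1 ✓, 118 mod 4 = 2 ✓.

x ≡ 118 (mod 180).


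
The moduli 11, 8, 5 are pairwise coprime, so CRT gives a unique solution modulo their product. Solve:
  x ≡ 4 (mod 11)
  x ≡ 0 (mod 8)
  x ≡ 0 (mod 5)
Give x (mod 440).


Moduli 11, 8, 5 are pairwise coprime; by CRT there is a unique solution modulo M = 11 · 8 · 5 = 440.
Solve pairwise, accumulating the modulus:
  Start with x ≡ 4 (mod 11).
  Combine with x ≡ 0 (mod 8): since gcd(11, 8) = 1, we get a unique residue mod 88.
    Write x = 4 + 11·t and substitute into x ≡ 0 (mod 8): 11·t ≡ 0 − 4 = -4 (mod 8).
    Reduce coefficients mod 8: 3·t ≡ 4 (mod 8).
    The inverse of 3 mod 8 is 3 (since 3·3 = 9 = 1·8 + 1), so t ≡ 3·4 = 12 ≡ 4 (mod 8).
    Then x = 4 + 11·4 = 48, valid modulo lcm(11, 8) = 88: x ≡ 48 (mod 88).
  Combine with x ≡ 0 (mod 5): since gcd(88, 5) = 1, we get a unique residue mod 440.
    Write x = 48 + 88·t and substitute into x ≡ 0 (mod 5): 88·t ≡ 0 − 48 = -48 (mod 5).
    Reduce coefficients mod 5: 3·t ≡ 2 (mod 5).
    The inverse of 3 mod 5 is 2 (since 3·2 = 6 = 1·5 + 1), so t ≡ 2·2 = 4 ≡ 4 (mod 5).
    Then x = 48 + 88·4 = 400, valid modulo lcm(88, 5) = 440: x ≡ 400 (mod 440).
Verify: 400 mod 11 = 4 ✓, 400 mod 8 = 0 ✓, 400 mod 5 = 0 ✓.

x ≡ 400 (mod 440).


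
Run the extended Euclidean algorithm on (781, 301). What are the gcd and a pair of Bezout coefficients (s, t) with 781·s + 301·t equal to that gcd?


Euclidean algorithm on (781, 301) — divide until remainder is 0:
  781 = 2 · 301 + 179
  301 = 1 · 179 + 122
  179 = 1 · 122 + 57
  122 = 2 · 57 + 8
  57 = 7 · 8 + 1
  8 = 8 · 1 + 0
gcd(781, 301) = 1.
Track Bezout coefficients alongside the remainders: start with r₀ = 781 = a·1 + b·0 (s = 1, t = 0) and r₁ = 301 = a·0 + b·1 (s = 0, t = 1); each new remainder r_{k+1} = r_{k-1} − q_k·r_k inherits s_{k+1} = s_{k-1} − q_k·s_k, t_{k+1} = t_{k-1} − q_k·t_k, so r_k = a·s_k + b·t_k at every step:
  q = 2: r = 179, s = 1 − 2·0 = 1, t = 0 − 2·1 = -2  (check: 781·1 + 301·(-2) = 179)
  q = 1: r = 122, s = 0 − 1·1 = -1, t = 1 − 1·(-2) = 3  (check: 781·(-1) + 301·3 = 122)
  q = 1: r = 57, s = 1 − 1·(-1) = 2, t = -2 − 1·3 = -5  (check: 781·2 + 301·(-5) = 57)
  q = 2: r = 8, s = -1 − 2·2 = -5, t = 3 − 2·(-5) = 13  (check: 781·(-5) + 301·13 = 8)
  q = 7: r = 1, s = 2 − 7·(-5) = 37, t = -5 − 7·13 = -96  (check: 781·37 + 301·(-96) = 1)
The row with r = 1 (the gcd) gives the Bezout coefficients s = 37, t = -96.
Result: 781 · (37) + 301 · (-96) = 1.

gcd(781, 301) = 1; s = 37, t = -96 (check: 781·37 + 301·(-96) = 1).


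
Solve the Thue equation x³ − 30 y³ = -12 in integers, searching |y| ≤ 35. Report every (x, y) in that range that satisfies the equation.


The equation is x³ - 30y³ = -12. For fixed y, x³ = 30·y³ − 12, so a solution requires the RHS to be a perfect cube.
Strategy: iterate y from -35 to 35, compute RHS = 30·y³ − 12, and check whether it is a (positive or negative) perfect cube.
Check small values of y:
  y = 0: RHS = -12 is not a perfect cube.
  y = 1: RHS = 18 is not a perfect cube.
  y = -1: RHS = -42 is not a perfect cube.
  y = 2: RHS = 228 is not a perfect cube.
  y = -2: RHS = -252 is not a perfect cube.
  y = 3: RHS = 798 is not a perfect cube.
  y = -3: RHS = -822 is not a perfect cube.
Continuing the search up to |y| = 35 finds no solutions either.
No (x, y) in the scanned range satisfies the equation.

No integer solutions with |y| ≤ 35.


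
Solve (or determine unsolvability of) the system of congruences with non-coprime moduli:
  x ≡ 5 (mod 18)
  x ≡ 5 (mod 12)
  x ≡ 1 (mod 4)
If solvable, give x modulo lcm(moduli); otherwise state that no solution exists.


Moduli 18, 12, 4 are not pairwise coprime, so CRT works modulo lcm(m_i) when all pairwise compatibility conditions hold.
Pairwise compatibility: gcd(m_i, m_j) must divide a_i - a_j for every pair.
Merge one congruence at a time:
  Start: x ≡ 5 (mod 18).
  Combine with x ≡ 5 (mod 12): gcd(18, 12) = 6; 5 - 5 = 0, which IS divisible by 6, so compatible.
    Write x = 5 + 18·t and substitute into x ≡ 5 (mod 12): 18·t ≡ 5 − 5 = 0 (mod 12).
    Divide the congruence (and modulus) by g = 6: 3·t ≡ 0 (mod 2).
    Reduce coefficients mod 2: 1·t ≡ 0 (mod 2).
    So t ≡ 0 (mod 2).
    Then x = 5 + 18·0 = 5, valid modulo lcm(18, 12) = 36: x ≡ 5 (mod 36).
  Combine with x ≡ 1 (mod 4): gcd(36, 4) = 4; 1 - 5 = -4, which IS divisible by 4, so compatible.
    Write x = 5 + 36·t and substitute into x ≡ 1 (mod 4): 36·t ≡ 1 − 5 = -4 (mod 4).
    Divide the congruence (and modulus) by g = 4: 9·t ≡ -1 (mod 1).
    Modulo 1 every t works; take t = 0.
    Then x = 5 + 36·0 = 5, valid modulo lcm(36, 4) = 36: x ≡ 5 (mod 36).
Verify: 5 mod 18 = 5, 5 mod 12 = 5, 5 mod 4 = 1.

x ≡ 5 (mod 36).


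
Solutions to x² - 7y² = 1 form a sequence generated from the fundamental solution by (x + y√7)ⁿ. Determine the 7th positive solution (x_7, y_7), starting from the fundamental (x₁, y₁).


Step 1: Find the fundamental solution (x₁, y₁) of x² - 7y² = 1.
  Expand √7 as a continued fraction. a₀ = ⌊√7⌋ = 2; iterate m_{k+1} = d_k·a_k − m_k, d_{k+1} = (7 − m_{k+1}²)/d_k, a_{k+1} = ⌊(a₀ + m_{k+1})/d_{k+1}⌋ (starting m₀ = 0, d₀ = 1), with convergents p_k = a_k·p_{k-1} + p_{k-2}, q_k = a_k·q_{k-1} + q_{k-2} (p₋₁ = 1, q₋₁ = 0):
  k = 0: a₀ = 2; p₀/q₀ = 2/1; p₀² − 7·q₀² = 4 − 7 = -3.
  k = 1: m = 2, d = 3, a = ⌊(2 + 2)/3⌋ = 1; p/q = (1·2 + 1)/(1·1 + 0) = 3/1; p² − 7·q² = 9 − 7 = 2.
  k = 2: m = 1, d = 2, a = ⌊(2 + 1)/2⌋ = 1; p/q = (1·3 + 2)/(1·1 + 1) = 5/2; p² − 7·q² = 25 − 28 = -3.
  k = 3: m = 1, d = 3, a = ⌊(2 + 1)/3⌋ = 1; p/q = (1·5 + 3)/(1·2 + 1) = 8/3; p² − 7·q² = 64 − 63 = 1.
  The first convergent with p² − 7·q² = 1 gives the fundamental solution (x₁, y₁) = (8, 3).
Step 2: Apply the recurrence (x_{n+1}, y_{n+1}) = (x₁x_n + 7y₁y_n, x₁y_n + y₁x_n) repeatedly.
  From (x_1, y_1) = (8, 3): x_2 = 8·8 + 7·3·3 = 127; y_2 = 8·3 + 3·8 = 48.
  From (x_2, y_2) = (127, 48): x_3 = 8·127 + 7·3·48 = 2024; y_3 = 8·48 + 3·127 = 765.
  From (x_3, y_3) = (2024, 765): x_4 = 8·2024 + 7·3·765 = 32257; y_4 = 8·765 + 3·2024 = 12192.
  From (x_4, y_4) = (32257, 12192): x_5 = 8·32257 + 7·3·12192 = 514088; y_5 = 8·12192 + 3·32257 = 194307.
  From (x_5, y_5) = (514088, 194307): x_6 = 8·514088 + 7·3·194307 = 8193151; y_6 = 8·194307 + 3·514088 = 3096720.
  From (x_6, y_6) = (8193151, 3096720): x_7 = 8·8193151 + 7·3·3096720 = 130576328; y_7 = 8·3096720 + 3·8193151 = 49353213.
Step 3: Verify x_7² - 7·y_7² = 17050177433963584 - 17050177433963583 = 1 (should be 1). ✓

(x_1, y_1) = (8, 3); (x_7, y_7) = (130576328, 49353213).


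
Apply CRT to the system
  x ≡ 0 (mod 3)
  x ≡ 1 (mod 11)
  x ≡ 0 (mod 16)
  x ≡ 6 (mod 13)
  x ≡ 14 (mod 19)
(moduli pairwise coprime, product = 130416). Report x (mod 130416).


Product of moduli M = 3 · 11 · 16 · 13 · 19 = 130416.
Merge one congruence at a time:
  Start: x ≡ 0 (mod 3).
  Combine with x ≡ 1 (mod 11); new modulus lcm = 33.
    Write x = 0 + 3·t and substitute into x ≡ 1 (mod 11): 3·t ≡ 1 − 0 = 1 (mod 11).
    The inverse of 3 mod 11 is 4 (since 3·4 = 12 = 1·11 + 1), so t ≡ 4·1 = 4 ≡ 4 (mod 11).
    Then x = 0 + 3·4 = 12, valid modulo lcm(3, 11) = 33: x ≡ 12 (mod 33).
  Combine with x ≡ 0 (mod 16); new modulus lcm = 528.
    Write x = 12 + 33·t and substitute into x ≡ 0 (mod 16): 33·t ≡ 0 − 12 = -12 (mod 16).
    Reduce coefficients mod 16: 1·t ≡ 4 (mod 16).
    So t ≡ 4 (mod 16).
    Then x = 12 + 33·4 = 144, valid modulo lcm(33, 16) = 528: x ≡ 144 (mod 528).
  Combine with x ≡ 6 (mod 13); new modulus lcm = 6864.
    Write x = 144 + 528·t and substitute into x ≡ 6 (mod 13): 528·t ≡ 6 − 144 = -138 (mod 13).
    Reduce coefficients mod 13: 8·t ≡ 5 (mod 13).
    The inverse of 8 mod 13 is 5 (since 8·5 = 40 = 3·13 + 1), so t ≡ 5·5 = 25 ≡ 12 (mod 13).
    Then x = 144 + 528·12 = 6480, valid modulo lcm(528, 13) = 6864: x ≡ 6480 (mod 6864).
  Combine with x ≡ 14 (mod 19); new modulus lcm = 130416.
    Write x = 6480 + 6864·t and substitute into x ≡ 14 (mod 19): 6864·t ≡ 14 − 6480 = -6466 (mod 19).
    Reduce coefficients mod 19: 5·t ≡ 13 (mod 19).
    The inverse of 5 mod 19 is 4 (since 5·4 = 20 = 1·19 + 1), so t ≡ 4·13 = 52 ≡ 14 (mod 19).
    Then x = 6480 + 6864·14 = 102576, valid modulo lcm(6864, 19) = 130416: x ≡ 102576 (mod 130416).
Verify against each original: 102576 mod 3 = 0, 102576 mod 11 = 1, 102576 mod 16 = 0, 102576 mod 13 = 6, 102576 mod 19 = 14.

x ≡ 102576 (mod 130416).


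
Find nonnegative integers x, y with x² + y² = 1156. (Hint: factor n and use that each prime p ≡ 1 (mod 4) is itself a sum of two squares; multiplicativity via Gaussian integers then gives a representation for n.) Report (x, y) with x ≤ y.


Step 1: Factor n = 1156 = 2^2 · 17^2.
Step 2: Check the mod-4 condition on each prime factor: 2 = 2 (special); 17 ≡ 1 (mod 4), exponent 2.
All primes ≡ 3 (mod 4) appear to even exponent (or don't appear), so by the two-squares theorem n IS expressible as a sum of two squares.
Step 3: Build a representation. Group n = k² · m with k = 2 and m = 17 · 17 = 289 (a product of primes ≡ 1 (mod 4)); a representation of m scales to one of n via (k·x)² + (k·y)² = k²(x² + y²). Each prime p ≡ 1 (mod 4) is itself a sum of two squares; find a² by testing p − a² for a perfect square:
  17: 17 − 1² = 16 = 4² ⇒ 17 = 1² + 4².
  Combine using the Brahmagupta–Fibonacci identity (a² + b²)(c² + d²) = (ac − bd)² + (ad + bc)² = (ac + bd)² + (ad − bc)²:
  17 · 17 = 289: from (1² + 4²)(1² + 4²), take (1·1 − 4·4, 1·4 + 4·1) = (1 − 16, 4 + 4) = (-15, 8); dropping signs (only squares matter) gives (15, 8); check 15² + 8² = 225 + 64 = 289 ✓.
  Scale by k = 2: (2·15, 2·8) = (30, 16).
Step 4: Order so x ≤ y and verify: 16² + 30² = 256 + 900 = 1156 = n. ✓

n = 1156 = 16² + 30² (one valid representation with x ≤ y).


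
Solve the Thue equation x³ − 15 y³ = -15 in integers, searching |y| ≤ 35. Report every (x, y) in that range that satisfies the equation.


The equation is x³ - 15y³ = -15. For fixed y, x³ = 15·y³ − 15, so a solution requires the RHS to be a perfect cube.
Strategy: iterate y from -35 to 35, compute RHS = 15·y³ − 15, and check whether it is a (positive or negative) perfect cube.
Check small values of y:
  y = 0: RHS = -15 is not a perfect cube.
  y = 1: RHS = 0 = (0)³ ⇒ x = 0 works.
  y = -1: RHS = -30 is not a perfect cube.
  y = 2: RHS = 105 is not a perfect cube.
  y = -2: RHS = -135 is not a perfect cube.
  y = 3: RHS = 390 is not a perfect cube.
  y = -3: RHS = -420 is not a perfect cube.
Continuing the search up to |y| = 35 finds no further solutions beyond those listed.
Collected solutions: (0, 1).

Solutions (with |y| ≤ 35): (0, 1).


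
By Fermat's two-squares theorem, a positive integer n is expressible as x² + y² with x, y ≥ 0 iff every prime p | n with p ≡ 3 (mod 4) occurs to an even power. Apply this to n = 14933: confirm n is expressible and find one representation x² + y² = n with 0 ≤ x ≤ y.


Step 1: Factor n = 14933 = 109 · 137.
Step 2: Check the mod-4 condition on each prime factor: 109 ≡ 1 (mod 4), exponent 1; 137 ≡ 1 (mod 4), exponent 1.
All primes ≡ 3 (mod 4) appear to even exponent (or don't appear), so by the two-squares theorem n IS expressible as a sum of two squares.
Step 3: Build a representation. Here n = 109 · 137 is a product of primes ≡ 1 (mod 4). Each prime p ≡ 1 (mod 4) is itself a sum of two squares; find a² by testing p − a² for a perfect square:
  109: 109 − 1² = 108, 109 − 2² = 105, 109 − 3² = 100 = 10² ⇒ 109 = 3² + 10².
  137: 137 − 1² = 136, 137 − 2² = 133, 137 − 3² = 128, 137 − 4² = 121 = 11² ⇒ 137 = 4² + 11².
  Combine using the Brahmagupta–Fibonacci identity (a² + b²)(c² + d²) = (ac − bd)² + (ad + bc)² = (ac + bd)² + (ad − bc)²:
  109 · 137 = 14933: from (3² + 10²)(4² + 11²), take (3·4 − 10·11, 3·11 + 10·4) = (12 − 110, 33 + 40) = (-98, 73); dropping signs (only squares matter) gives (98, 73); check 98² + 73² = 9604 + 5329 = 14933 ✓.
Step 4: Order so x ≤ y and verify: 73² + 98² = 5329 + 9604 = 14933 = n. ✓

n = 14933 = 73² + 98² (one valid representation with x ≤ y).


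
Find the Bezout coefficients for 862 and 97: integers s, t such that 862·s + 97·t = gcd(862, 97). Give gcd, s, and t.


Euclidean algorithm on (862, 97) — divide until remainder is 0:
  862 = 8 · 97 + 86
  97 = 1 · 86 + 11
  86 = 7 · 11 + 9
  11 = 1 · 9 + 2
  9 = 4 · 2 + 1
  2 = 2 · 1 + 0
gcd(862, 97) = 1.
Track Bezout coefficients alongside the remainders: start with r₀ = 862 = a·1 + b·0 (s = 1, t = 0) and r₁ = 97 = a·0 + b·1 (s = 0, t = 1); each new remainder r_{k+1} = r_{k-1} − q_k·r_k inherits s_{k+1} = s_{k-1} − q_k·s_k, t_{k+1} = t_{k-1} − q_k·t_k, so r_k = a·s_k + b·t_k at every step:
  q = 8: r = 86, s = 1 − 8·0 = 1, t = 0 − 8·1 = -8  (check: 862·1 + 97·(-8) = 86)
  q = 1: r = 11, s = 0 − 1·1 = -1, t = 1 − 1·(-8) = 9  (check: 862·(-1) + 97·9 = 11)
  q = 7: r = 9, s = 1 − 7·(-1) = 8, t = -8 − 7·9 = -71  (check: 862·8 + 97·(-71) = 9)
  q = 1: r = 2, s = -1 − 1·8 = -9, t = 9 − 1·(-71) = 80  (check: 862·(-9) + 97·80 = 2)
  q = 4: r = 1, s = 8 − 4·(-9) = 44, t = -71 − 4·80 = -391  (check: 862·44 + 97·(-391) = 1)
The row with r = 1 (the gcd) gives the Bezout coefficients s = 44, t = -391.
Result: 862 · (44) + 97 · (-391) = 1.

gcd(862, 97) = 1; s = 44, t = -391 (check: 862·44 + 97·(-391) = 1).


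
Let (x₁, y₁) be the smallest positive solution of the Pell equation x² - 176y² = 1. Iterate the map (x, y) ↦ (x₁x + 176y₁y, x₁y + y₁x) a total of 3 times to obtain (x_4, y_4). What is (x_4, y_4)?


Step 1: Find the fundamental solution (x₁, y₁) of x² - 176y² = 1.
  Expand √176 as a continued fraction. a₀ = ⌊√176⌋ = 13; iterate m_{k+1} = d_k·a_k − m_k, d_{k+1} = (176 − m_{k+1}²)/d_k, a_{k+1} = ⌊(a₀ + m_{k+1})/d_{k+1}⌋ (starting m₀ = 0, d₀ = 1), with convergents p_k = a_k·p_{k-1} + p_{k-2}, q_k = a_k·q_{k-1} + q_{k-2} (p₋₁ = 1, q₋₁ = 0):
  k = 0: a₀ = 13; p₀/q₀ = 13/1; p₀² − 176·q₀² = 169 − 176 = -7.
  k = 1: m = 13, d = 7, a = ⌊(13 + 13)/7⌋ = 3; p/q = (3·13 + 1)/(3·1 + 0) = 40/3; p² − 176·q² = 1600 − 1584 = 16.
  k = 2: m = 8, d = 16, a = ⌊(13 + 8)/16⌋ = 1; p/q = (1·40 + 13)/(1·3 + 1) = 53/4; p² − 176·q² = 2809 − 2816 = -7.
  k = 3: m = 8, d = 7, a = ⌊(13 + 8)/7⌋ = 3; p/q = (3·53 + 40)/(3·4 + 3) = 199/15; p² − 176·q² = 39601 − 39600 = 1.
  The first convergent with p² − 176·q² = 1 gives the fundamental solution (x₁, y₁) = (199, 15).
Step 2: Apply the recurrence (x_{n+1}, y_{n+1}) = (x₁x_n + 176y₁y_n, x₁y_n + y₁x_n) repeatedly.
  From (x_1, y_1) = (199, 15): x_2 = 199·199 + 176·15·15 = 79201; y_2 = 199·15 + 15·199 = 5970.
  From (x_2, y_2) = (79201, 5970): x_3 = 199·79201 + 176·15·5970 = 31521799; y_3 = 199·5970 + 15·79201 = 2376045.
  From (x_3, y_3) = (31521799, 2376045): x_4 = 199·31521799 + 176·15·2376045 = 12545596801; y_4 = 199·2376045 + 15·31521799 = 945659940.
Step 3: Verify x_4² - 176·y_4² = 157391999093261433601 - 157391999093261433600 = 1 (should be 1). ✓

(x_1, y_1) = (199, 15); (x_4, y_4) = (12545596801, 945659940).


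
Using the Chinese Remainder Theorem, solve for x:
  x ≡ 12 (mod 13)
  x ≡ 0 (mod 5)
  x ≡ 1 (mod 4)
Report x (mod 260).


Moduli 13, 5, 4 are pairwise coprime; by CRT there is a unique solution modulo M = 13 · 5 · 4 = 260.
Solve pairwise, accumulating the modulus:
  Start with x ≡ 12 (mod 13).
  Combine with x ≡ 0 (mod 5): since gcd(13, 5) = 1, we get a unique residue mod 65.
    Write x = 12 + 13·t and substitute into x ≡ 0 (mod 5): 13·t ≡ 0 − 12 = -12 (mod 5).
    Reduce coefficients mod 5: 3·t ≡ 3 (mod 5).
    The inverse of 3 mod 5 is 2 (since 3·2 = 6 = 1·5 + 1), so t ≡ 2·3 = 6 ≡ 1 (mod 5).
    Then x = 12 + 13·1 = 25, valid modulo lcm(13, 5) = 65: x ≡ 25 (mod 65).
  Combine with x ≡ 1 (mod 4): since gcd(65, 4) = 1, we get a unique residue mod 260.
    Write x = 25 + 65·t and substitute into x ≡ 1 (mod 4): 65·t ≡ 1 − 25 = -24 (mod 4).
    Reduce coefficients mod 4: 1·t ≡ 0 (mod 4).
    So t ≡ 0 (mod 4).
    Then x = 25 + 65·0 = 25, valid modulo lcm(65, 4) = 260: x ≡ 25 (mod 260).
Verify: 25 mod 13 = 12 ✓, 25 mod 5 = 0 ✓, 25 mod 4 = 1 ✓.

x ≡ 25 (mod 260).


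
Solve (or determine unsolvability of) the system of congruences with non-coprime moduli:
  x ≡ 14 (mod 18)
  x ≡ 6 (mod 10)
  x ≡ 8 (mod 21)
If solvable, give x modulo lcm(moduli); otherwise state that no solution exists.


Moduli 18, 10, 21 are not pairwise coprime, so CRT works modulo lcm(m_i) when all pairwise compatibility conditions hold.
Pairwise compatibility: gcd(m_i, m_j) must divide a_i - a_j for every pair.
Merge one congruence at a time:
  Start: x ≡ 14 (mod 18).
  Combine with x ≡ 6 (mod 10): gcd(18, 10) = 2; 6 - 14 = -8, which IS divisible by 2, so compatible.
    Write x = 14 + 18·t and substitute into x ≡ 6 (mod 10): 18·t ≡ 6 − 14 = -8 (mod 10).
    Divide the congruence (and modulus) by g = 2: 9·t ≡ -4 (mod 5).
    Reduce coefficients mod 5: 4·t ≡ 1 (mod 5).
    The inverse of 4 mod 5 is 4 (since 4·4 = 16 = 3·5 + 1), so t ≡ 4·1 = 4 ≡ 4 (mod 5).
    Then x = 14 + 18·4 = 86, valid modulo lcm(18, 10) = 90: x ≡ 86 (mod 90).
  Combine with x ≡ 8 (mod 21): gcd(90, 21) = 3; 8 - 86 = -78, which IS divisible by 3, so compatible.
    Write x = 86 + 90·t and substitute into x ≡ 8 (mod 21): 90·t ≡ 8 − 86 = -78 (mod 21).
    Divide the congruence (and modulus) by g = 3: 30·t ≡ -26 (mod 7).
    Reduce coefficients mod 7: 2·t ≡ 2 (mod 7).
    The inverse of 2 mod 7 is 4 (since 2·4 = 8 = 1·7 + 1), so t ≡ 4·2 = 8 ≡ 1 (mod 7).
    Then x = 86 + 90·1 = 176, valid modulo lcm(90, 21) = 630: x ≡ 176 (mod 630).
Verify: 176 mod 18 = 14, 176 mod 10 = 6, 176 mod 21 = 8.

x ≡ 176 (mod 630).


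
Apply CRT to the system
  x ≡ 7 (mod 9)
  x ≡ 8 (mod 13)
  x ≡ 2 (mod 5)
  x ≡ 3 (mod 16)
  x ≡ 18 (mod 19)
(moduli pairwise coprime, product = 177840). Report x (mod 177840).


Product of moduli M = 9 · 13 · 5 · 16 · 19 = 177840.
Merge one congruence at a time:
  Start: x ≡ 7 (mod 9).
  Combine with x ≡ 8 (mod 13); new modulus lcm = 117.
    Write x = 7 + 9·t and substitute into x ≡ 8 (mod 13): 9·t ≡ 8 − 7 = 1 (mod 13).
    The inverse of 9 mod 13 is 3 (since 9·3 = 27 = 2·13 + 1), so t ≡ 3·1 = 3 ≡ 3 (mod 13).
    Then x = 7 + 9·3 = 34, valid modulo lcm(9, 13) = 117: x ≡ 34 (mod 117).
  Combine with x ≡ 2 (mod 5); new modulus lcm = 585.
    Write x = 34 + 117·t and substitute into x ≡ 2 (mod 5): 117·t ≡ 2 − 34 = -32 (mod 5).
    Reduce coefficients mod 5: 2·t ≡ 3 (mod 5).
    The inverse of 2 mod 5 is 3 (since 2·3 = 6 = 1·5 + 1), so t ≡ 3·3 = 9 ≡ 4 (mod 5).
    Then x = 34 + 117·4 = 502, valid modulo lcm(117, 5) = 585: x ≡ 502 (mod 585).
  Combine with x ≡ 3 (mod 16); new modulus lcm = 9360.
    Write x = 502 + 585·t and substitute into x ≡ 3 (mod 16): 585·t ≡ 3 − 502 = -499 (mod 16).
    Reduce coefficients mod 16: 9·t ≡ 13 (mod 16).
    The inverse of 9 mod 16 is 9 (since 9·9 = 81 = 5·16 + 1), so t ≡ 9·13 = 117 ≡ 5 (mod 16).
    Then x = 502 + 585·5 = 3427, valid modulo lcm(585, 16) = 9360: x ≡ 3427 (mod 9360).
  Combine with x ≡ 18 (mod 19); new modulus lcm = 177840.
    Write x = 3427 + 9360·t and substitute into x ≡ 18 (mod 19): 9360·t ≡ 18 − 3427 = -3409 (mod 19).
    Reduce coefficients mod 19: 12·t ≡ 11 (mod 19).
    The inverse of 12 mod 19 is 8 (since 12·8 = 96 = 5·19 + 1), so t ≡ 8·11 = 88 ≡ 12 (mod 19).
    Then x = 3427 + 9360·12 = 115747, valid modulo lcm(9360, 19) = 177840: x ≡ 115747 (mod 177840).
Verify against each original: 115747 mod 9 = 7, 115747 mod 13 = 8, 115747 mod 5 = 2, 115747 mod 16 = 3, 115747 mod 19 = 18.

x ≡ 115747 (mod 177840).


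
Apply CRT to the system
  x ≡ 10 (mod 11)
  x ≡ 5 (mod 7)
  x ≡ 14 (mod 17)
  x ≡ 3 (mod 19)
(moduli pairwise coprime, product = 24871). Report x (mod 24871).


Product of moduli M = 11 · 7 · 17 · 19 = 24871.
Merge one congruence at a time:
  Start: x ≡ 10 (mod 11).
  Combine with x ≡ 5 (mod 7); new modulus lcm = 77.
    Write x = 10 + 11·t and substitute into x ≡ 5 (mod 7): 11·t ≡ 5 − 10 = -5 (mod 7).
    Reduce coefficients mod 7: 4·t ≡ 2 (mod 7).
    The inverse of 4 mod 7 is 2 (since 4·2 = 8 = 1·7 + 1), so t ≡ 2·2 = 4 ≡ 4 (mod 7).
    Then x = 10 + 11·4 = 54, valid modulo lcm(11, 7) = 77: x ≡ 54 (mod 77).
  Combine with x ≡ 14 (mod 17); new modulus lcm = 1309.
    Write x = 54 + 77·t and substitute into x ≡ 14 (mod 17): 77·t ≡ 14 − 54 = -40 (mod 17).
    Reduce coefficients mod 17: 9·t ≡ 11 (mod 17).
    The inverse of 9 mod 17 is 2 (since 9·2 = 18 = 1·17 + 1), so t ≡ 2·11 = 22 ≡ 5 (mod 17).
    Then x = 54 + 77·5 = 439, valid modulo lcm(77, 17) = 1309: x ≡ 439 (mod 1309).
  Combine with x ≡ 3 (mod 19); new modulus lcm = 24871.
    Write x = 439 + 1309·t and substitute into x ≡ 3 (mod 19): 1309·t ≡ 3 − 439 = -436 (mod 19).
    Reduce coefficients mod 19: 17·t ≡ 1 (mod 19).
    The inverse of 17 mod 19 is 9 (since 17·9 = 153 = 8·19 + 1), so t ≡ 9·1 = 9 ≡ 9 (mod 19).
    Then x = 439 + 1309·9 = 12220, valid modulo lcm(1309, 19) = 24871: x ≡ 12220 (mod 24871).
Verify against each original: 12220 mod 11 = 10, 12220 mod 7 = 5, 12220 mod 17 = 14, 12220 mod 19 = 3.

x ≡ 12220 (mod 24871).


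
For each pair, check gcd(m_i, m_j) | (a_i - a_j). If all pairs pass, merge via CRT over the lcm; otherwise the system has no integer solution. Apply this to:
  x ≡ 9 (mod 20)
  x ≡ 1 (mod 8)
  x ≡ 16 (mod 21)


Moduli 20, 8, 21 are not pairwise coprime, so CRT works modulo lcm(m_i) when all pairwise compatibility conditions hold.
Pairwise compatibility: gcd(m_i, m_j) must divide a_i - a_j for every pair.
Merge one congruence at a time:
  Start: x ≡ 9 (mod 20).
  Combine with x ≡ 1 (mod 8): gcd(20, 8) = 4; 1 - 9 = -8, which IS divisible by 4, so compatible.
    Write x = 9 + 20·t and substitute into x ≡ 1 (mod 8): 20·t ≡ 1 − 9 = -8 (mod 8).
    Divide the congruence (and modulus) by g = 4: 5·t ≡ -2 (mod 2).
    Reduce coefficients mod 2: 1·t ≡ 0 (mod 2).
    So t ≡ 0 (mod 2).
    Then x = 9 + 20·0 = 9, valid modulo lcm(20, 8) = 40: x ≡ 9 (mod 40).
  Combine with x ≡ 16 (mod 21): gcd(40, 21) = 1; 16 - 9 = 7, which IS divisible by 1, so compatible.
    Write x = 9 + 40·t and substitute into x ≡ 16 (mod 21): 40·t ≡ 16 − 9 = 7 (mod 21).
    Reduce coefficients mod 21: 19·t ≡ 7 (mod 21).
    The inverse of 19 mod 21 is 10 (since 19·10 = 190 = 9·21 + 1), so t ≡ 10·7 = 70 ≡ 7 (mod 21).
    Then x = 9 + 40·7 = 289, valid modulo lcm(40, 21) = 840: x ≡ 289 (mod 840).
Verify: 289 mod 20 = 9, 289 mod 8 = 1, 289 mod 21 = 16.

x ≡ 289 (mod 840).


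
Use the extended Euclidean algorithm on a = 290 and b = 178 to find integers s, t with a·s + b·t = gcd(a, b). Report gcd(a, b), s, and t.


Euclidean algorithm on (290, 178) — divide until remainder is 0:
  290 = 1 · 178 + 112
  178 = 1 · 112 + 66
  112 = 1 · 66 + 46
  66 = 1 · 46 + 20
  46 = 2 · 20 + 6
  20 = 3 · 6 + 2
  6 = 3 · 2 + 0
gcd(290, 178) = 2.
Track Bezout coefficients alongside the remainders: start with r₀ = 290 = a·1 + b·0 (s = 1, t = 0) and r₁ = 178 = a·0 + b·1 (s = 0, t = 1); each new remainder r_{k+1} = r_{k-1} − q_k·r_k inherits s_{k+1} = s_{k-1} − q_k·s_k, t_{k+1} = t_{k-1} − q_k·t_k, so r_k = a·s_k + b·t_k at every step:
  q = 1: r = 112, s = 1 − 1·0 = 1, t = 0 − 1·1 = -1  (check: 290·1 + 178·(-1) = 112)
  q = 1: r = 66, s = 0 − 1·1 = -1, t = 1 − 1·(-1) = 2  (check: 290·(-1) + 178·2 = 66)
  q = 1: r = 46, s = 1 − 1·(-1) = 2, t = -1 − 1·2 = -3  (check: 290·2 + 178·(-3) = 46)
  q = 1: r = 20, s = -1 − 1·2 = -3, t = 2 − 1·(-3) = 5  (check: 290·(-3) + 178·5 = 20)
  q = 2: r = 6, s = 2 − 2·(-3) = 8, t = -3 − 2·5 = -13  (check: 290·8 + 178·(-13) = 6)
  q = 3: r = 2, s = -3 − 3·8 = -27, t = 5 − 3·(-13) = 44  (check: 290·(-27) + 178·44 = 2)
The row with r = 2 (the gcd) gives the Bezout coefficients s = -27, t = 44.
Result: 290 · (-27) + 178 · (44) = 2.

gcd(290, 178) = 2; s = -27, t = 44 (check: 290·(-27) + 178·44 = 2).


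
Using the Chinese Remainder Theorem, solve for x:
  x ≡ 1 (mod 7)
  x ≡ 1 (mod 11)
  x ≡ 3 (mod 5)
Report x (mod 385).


Moduli 7, 11, 5 are pairwise coprime; by CRT there is a unique solution modulo M = 7 · 11 · 5 = 385.
Solve pairwise, accumulating the modulus:
  Start with x ≡ 1 (mod 7).
  Combine with x ≡ 1 (mod 11): since gcd(7, 11) = 1, we get a unique residue mod 77.
    Write x = 1 + 7·t and substitute into x ≡ 1 (mod 11): 7·t ≡ 1 − 1 = 0 (mod 11).
    The inverse of 7 mod 11 is 8 (since 7·8 = 56 = 5·11 + 1), so t ≡ 8·0 = 0 ≡ 0 (mod 11).
    Then x = 1 + 7·0 = 1, valid modulo lcm(7, 11) = 77: x ≡ 1 (mod 77).
  Combine with x ≡ 3 (mod 5): since gcd(77, 5) = 1, we get a unique residue mod 385.
    Write x = 1 + 77·t and substitute into x ≡ 3 (mod 5): 77·t ≡ 3 − 1 = 2 (mod 5).
    Reduce coefficients mod 5: 2·t ≡ 2 (mod 5).
    The inverse of 2 mod 5 is 3 (since 2·3 = 6 = 1·5 + 1), so t ≡ 3·2 = 6 ≡ 1 (mod 5).
    Then x = 1 + 77·1 = 78, valid modulo lcm(77, 5) = 385: x ≡ 78 (mod 385).
Verify: 78 mod 7 = 1 ✓, 78 mod 11 = 1 ✓, 78 mod 5 = 3 ✓.

x ≡ 78 (mod 385).
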